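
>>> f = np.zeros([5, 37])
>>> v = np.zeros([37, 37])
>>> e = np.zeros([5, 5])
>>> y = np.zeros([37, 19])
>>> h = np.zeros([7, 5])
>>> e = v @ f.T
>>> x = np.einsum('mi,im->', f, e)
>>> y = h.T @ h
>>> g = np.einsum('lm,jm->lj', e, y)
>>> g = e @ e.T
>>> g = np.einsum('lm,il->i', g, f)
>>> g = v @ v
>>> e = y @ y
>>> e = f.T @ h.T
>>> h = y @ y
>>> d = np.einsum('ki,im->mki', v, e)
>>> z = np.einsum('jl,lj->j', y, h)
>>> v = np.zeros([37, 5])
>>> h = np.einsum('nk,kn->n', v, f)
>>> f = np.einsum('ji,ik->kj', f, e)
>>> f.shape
(7, 5)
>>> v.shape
(37, 5)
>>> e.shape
(37, 7)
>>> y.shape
(5, 5)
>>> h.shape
(37,)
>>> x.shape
()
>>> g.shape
(37, 37)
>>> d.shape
(7, 37, 37)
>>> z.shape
(5,)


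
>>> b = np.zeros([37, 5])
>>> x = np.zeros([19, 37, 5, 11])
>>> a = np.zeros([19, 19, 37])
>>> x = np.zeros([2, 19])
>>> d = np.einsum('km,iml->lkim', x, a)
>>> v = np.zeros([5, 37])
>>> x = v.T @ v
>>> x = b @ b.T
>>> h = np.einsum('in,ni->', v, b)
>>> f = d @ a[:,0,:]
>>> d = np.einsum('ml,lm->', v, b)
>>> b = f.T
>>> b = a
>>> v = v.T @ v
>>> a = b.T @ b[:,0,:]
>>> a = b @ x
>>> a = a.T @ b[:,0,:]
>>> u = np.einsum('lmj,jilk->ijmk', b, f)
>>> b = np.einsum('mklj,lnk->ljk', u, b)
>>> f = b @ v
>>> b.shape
(19, 37, 37)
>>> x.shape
(37, 37)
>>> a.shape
(37, 19, 37)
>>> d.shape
()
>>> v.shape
(37, 37)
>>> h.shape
()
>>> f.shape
(19, 37, 37)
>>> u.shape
(2, 37, 19, 37)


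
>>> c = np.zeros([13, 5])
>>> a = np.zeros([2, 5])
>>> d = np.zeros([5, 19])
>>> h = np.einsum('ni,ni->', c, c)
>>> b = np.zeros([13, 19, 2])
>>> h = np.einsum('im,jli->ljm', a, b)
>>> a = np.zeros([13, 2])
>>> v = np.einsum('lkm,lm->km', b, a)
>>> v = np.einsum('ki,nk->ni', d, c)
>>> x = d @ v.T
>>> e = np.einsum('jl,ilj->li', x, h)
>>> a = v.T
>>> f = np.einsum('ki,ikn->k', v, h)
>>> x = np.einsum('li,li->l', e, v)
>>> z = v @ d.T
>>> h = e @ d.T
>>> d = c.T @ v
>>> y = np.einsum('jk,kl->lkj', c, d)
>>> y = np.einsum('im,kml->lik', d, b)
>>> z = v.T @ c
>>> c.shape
(13, 5)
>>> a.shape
(19, 13)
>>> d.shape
(5, 19)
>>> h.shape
(13, 5)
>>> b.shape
(13, 19, 2)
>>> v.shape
(13, 19)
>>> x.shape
(13,)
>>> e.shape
(13, 19)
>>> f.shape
(13,)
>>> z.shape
(19, 5)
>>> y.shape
(2, 5, 13)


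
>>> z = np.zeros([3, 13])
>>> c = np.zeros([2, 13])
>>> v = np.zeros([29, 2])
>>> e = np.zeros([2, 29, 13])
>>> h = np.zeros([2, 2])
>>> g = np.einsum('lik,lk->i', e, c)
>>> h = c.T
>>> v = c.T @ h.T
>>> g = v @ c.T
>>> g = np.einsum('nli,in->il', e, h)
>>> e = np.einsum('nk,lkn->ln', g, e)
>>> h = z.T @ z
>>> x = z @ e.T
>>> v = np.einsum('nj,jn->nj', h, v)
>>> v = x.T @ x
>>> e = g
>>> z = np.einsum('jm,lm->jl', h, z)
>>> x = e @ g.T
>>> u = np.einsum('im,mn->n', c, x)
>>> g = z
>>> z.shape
(13, 3)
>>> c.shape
(2, 13)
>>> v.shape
(2, 2)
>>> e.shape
(13, 29)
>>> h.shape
(13, 13)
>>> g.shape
(13, 3)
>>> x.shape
(13, 13)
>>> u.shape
(13,)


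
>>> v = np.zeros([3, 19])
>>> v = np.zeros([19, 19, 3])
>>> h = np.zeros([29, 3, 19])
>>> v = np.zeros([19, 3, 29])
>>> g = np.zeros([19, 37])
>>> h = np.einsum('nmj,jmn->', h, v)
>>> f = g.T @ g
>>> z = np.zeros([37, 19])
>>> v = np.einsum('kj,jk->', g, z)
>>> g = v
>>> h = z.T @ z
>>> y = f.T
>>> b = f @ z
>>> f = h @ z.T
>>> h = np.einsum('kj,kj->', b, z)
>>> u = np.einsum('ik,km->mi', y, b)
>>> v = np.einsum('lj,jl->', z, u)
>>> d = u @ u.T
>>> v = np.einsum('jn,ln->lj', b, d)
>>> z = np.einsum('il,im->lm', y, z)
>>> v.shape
(19, 37)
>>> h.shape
()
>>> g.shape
()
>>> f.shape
(19, 37)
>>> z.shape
(37, 19)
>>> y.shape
(37, 37)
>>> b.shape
(37, 19)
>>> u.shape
(19, 37)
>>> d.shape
(19, 19)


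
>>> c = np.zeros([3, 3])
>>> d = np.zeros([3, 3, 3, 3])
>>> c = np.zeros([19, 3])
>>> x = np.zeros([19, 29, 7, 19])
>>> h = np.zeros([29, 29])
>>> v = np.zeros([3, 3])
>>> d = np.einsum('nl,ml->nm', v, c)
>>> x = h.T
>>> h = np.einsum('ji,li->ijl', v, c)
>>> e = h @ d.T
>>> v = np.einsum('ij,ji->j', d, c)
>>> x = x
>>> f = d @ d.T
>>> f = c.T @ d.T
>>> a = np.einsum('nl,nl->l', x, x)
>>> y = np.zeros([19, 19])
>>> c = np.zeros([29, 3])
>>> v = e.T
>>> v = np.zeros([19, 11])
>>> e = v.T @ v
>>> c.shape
(29, 3)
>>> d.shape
(3, 19)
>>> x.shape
(29, 29)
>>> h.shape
(3, 3, 19)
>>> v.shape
(19, 11)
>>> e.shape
(11, 11)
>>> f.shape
(3, 3)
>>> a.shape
(29,)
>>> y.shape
(19, 19)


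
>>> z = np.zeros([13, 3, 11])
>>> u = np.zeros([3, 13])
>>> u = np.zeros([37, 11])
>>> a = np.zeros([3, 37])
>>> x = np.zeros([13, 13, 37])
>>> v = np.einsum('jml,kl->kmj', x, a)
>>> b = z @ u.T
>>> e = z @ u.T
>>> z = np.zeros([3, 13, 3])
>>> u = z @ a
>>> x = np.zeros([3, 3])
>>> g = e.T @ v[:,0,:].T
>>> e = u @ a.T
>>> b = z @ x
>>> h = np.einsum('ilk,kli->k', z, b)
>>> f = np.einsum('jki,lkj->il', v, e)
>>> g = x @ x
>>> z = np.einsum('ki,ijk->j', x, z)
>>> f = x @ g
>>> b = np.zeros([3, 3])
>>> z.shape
(13,)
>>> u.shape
(3, 13, 37)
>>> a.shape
(3, 37)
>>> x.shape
(3, 3)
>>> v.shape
(3, 13, 13)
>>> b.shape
(3, 3)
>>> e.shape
(3, 13, 3)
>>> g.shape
(3, 3)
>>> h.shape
(3,)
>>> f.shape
(3, 3)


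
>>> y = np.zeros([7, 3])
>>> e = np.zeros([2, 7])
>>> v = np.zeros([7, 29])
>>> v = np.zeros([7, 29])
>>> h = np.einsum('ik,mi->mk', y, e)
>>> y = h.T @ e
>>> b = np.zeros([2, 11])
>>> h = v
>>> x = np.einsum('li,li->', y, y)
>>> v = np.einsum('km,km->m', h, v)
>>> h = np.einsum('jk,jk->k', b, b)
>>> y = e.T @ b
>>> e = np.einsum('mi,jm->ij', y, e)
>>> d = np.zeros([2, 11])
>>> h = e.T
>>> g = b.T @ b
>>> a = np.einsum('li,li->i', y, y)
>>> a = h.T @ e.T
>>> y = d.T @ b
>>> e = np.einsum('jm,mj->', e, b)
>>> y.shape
(11, 11)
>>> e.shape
()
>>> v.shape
(29,)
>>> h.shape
(2, 11)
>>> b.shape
(2, 11)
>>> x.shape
()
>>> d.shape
(2, 11)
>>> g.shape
(11, 11)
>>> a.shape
(11, 11)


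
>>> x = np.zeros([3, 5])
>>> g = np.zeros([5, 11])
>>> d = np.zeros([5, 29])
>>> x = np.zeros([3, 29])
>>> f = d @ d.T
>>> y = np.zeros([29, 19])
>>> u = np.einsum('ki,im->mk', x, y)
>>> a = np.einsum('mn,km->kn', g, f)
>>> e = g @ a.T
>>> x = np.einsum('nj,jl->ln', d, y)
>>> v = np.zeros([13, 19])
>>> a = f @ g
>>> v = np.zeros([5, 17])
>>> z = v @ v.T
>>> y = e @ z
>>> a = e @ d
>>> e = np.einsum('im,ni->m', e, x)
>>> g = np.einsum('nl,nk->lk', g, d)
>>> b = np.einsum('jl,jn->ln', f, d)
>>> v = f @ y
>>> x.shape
(19, 5)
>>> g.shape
(11, 29)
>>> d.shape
(5, 29)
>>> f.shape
(5, 5)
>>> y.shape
(5, 5)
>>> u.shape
(19, 3)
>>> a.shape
(5, 29)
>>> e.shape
(5,)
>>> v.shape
(5, 5)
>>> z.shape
(5, 5)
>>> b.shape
(5, 29)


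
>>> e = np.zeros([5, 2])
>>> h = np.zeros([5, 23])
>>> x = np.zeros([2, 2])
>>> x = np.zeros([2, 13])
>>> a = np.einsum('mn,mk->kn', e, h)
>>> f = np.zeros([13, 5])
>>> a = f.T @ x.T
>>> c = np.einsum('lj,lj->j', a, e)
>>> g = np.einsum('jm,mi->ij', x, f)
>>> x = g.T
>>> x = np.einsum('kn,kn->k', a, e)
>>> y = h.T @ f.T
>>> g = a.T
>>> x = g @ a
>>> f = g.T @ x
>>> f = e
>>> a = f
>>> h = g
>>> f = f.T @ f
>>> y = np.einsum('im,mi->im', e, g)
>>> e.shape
(5, 2)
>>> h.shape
(2, 5)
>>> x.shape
(2, 2)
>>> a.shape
(5, 2)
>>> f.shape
(2, 2)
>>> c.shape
(2,)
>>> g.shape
(2, 5)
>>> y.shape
(5, 2)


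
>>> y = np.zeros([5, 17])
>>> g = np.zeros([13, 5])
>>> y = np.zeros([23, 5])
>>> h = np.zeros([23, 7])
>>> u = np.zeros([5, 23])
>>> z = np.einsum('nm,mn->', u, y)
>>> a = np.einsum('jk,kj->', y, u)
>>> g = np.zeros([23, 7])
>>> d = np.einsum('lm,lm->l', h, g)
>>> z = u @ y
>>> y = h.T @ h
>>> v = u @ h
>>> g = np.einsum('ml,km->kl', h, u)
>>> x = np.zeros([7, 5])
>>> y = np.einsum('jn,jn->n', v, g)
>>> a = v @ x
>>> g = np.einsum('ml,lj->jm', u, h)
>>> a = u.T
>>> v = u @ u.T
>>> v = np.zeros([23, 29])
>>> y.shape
(7,)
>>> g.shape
(7, 5)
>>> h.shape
(23, 7)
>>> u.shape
(5, 23)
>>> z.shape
(5, 5)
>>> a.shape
(23, 5)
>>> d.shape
(23,)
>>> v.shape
(23, 29)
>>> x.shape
(7, 5)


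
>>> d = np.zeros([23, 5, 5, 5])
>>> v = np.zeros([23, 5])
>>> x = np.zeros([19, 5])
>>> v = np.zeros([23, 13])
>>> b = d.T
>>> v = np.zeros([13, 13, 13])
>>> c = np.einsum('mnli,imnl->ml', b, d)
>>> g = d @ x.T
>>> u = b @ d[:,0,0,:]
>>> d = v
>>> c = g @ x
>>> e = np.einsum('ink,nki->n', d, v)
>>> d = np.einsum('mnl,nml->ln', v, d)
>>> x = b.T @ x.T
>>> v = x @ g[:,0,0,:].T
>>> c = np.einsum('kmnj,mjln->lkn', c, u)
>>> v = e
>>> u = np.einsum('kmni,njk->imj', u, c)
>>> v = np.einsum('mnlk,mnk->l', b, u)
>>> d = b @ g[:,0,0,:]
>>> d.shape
(5, 5, 5, 19)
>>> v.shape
(5,)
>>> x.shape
(23, 5, 5, 19)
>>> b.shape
(5, 5, 5, 23)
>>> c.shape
(5, 23, 5)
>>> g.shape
(23, 5, 5, 19)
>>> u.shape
(5, 5, 23)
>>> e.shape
(13,)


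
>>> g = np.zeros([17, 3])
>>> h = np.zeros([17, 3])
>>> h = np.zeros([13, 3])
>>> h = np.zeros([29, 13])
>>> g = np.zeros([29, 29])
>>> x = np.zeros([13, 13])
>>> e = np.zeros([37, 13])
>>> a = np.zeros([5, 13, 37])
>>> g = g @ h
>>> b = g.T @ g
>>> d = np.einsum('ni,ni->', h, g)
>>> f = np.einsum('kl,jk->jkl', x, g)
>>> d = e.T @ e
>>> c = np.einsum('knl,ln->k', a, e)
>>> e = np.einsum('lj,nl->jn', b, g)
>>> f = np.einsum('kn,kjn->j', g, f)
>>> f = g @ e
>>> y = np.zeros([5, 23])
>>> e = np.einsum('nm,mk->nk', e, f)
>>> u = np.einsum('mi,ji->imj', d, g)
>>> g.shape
(29, 13)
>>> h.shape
(29, 13)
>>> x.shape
(13, 13)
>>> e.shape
(13, 29)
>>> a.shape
(5, 13, 37)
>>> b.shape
(13, 13)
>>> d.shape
(13, 13)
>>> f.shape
(29, 29)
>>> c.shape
(5,)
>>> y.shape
(5, 23)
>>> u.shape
(13, 13, 29)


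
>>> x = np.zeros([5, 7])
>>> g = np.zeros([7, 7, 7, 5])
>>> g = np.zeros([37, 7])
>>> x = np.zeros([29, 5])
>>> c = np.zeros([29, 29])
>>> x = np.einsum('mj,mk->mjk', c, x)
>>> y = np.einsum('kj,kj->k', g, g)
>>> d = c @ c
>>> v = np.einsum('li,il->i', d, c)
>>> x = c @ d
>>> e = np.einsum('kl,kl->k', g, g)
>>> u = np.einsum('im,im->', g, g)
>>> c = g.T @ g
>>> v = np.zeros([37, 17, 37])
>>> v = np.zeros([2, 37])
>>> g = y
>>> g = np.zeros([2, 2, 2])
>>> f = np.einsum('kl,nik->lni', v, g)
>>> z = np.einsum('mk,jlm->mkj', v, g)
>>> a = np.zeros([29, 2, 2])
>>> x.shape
(29, 29)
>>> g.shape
(2, 2, 2)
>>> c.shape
(7, 7)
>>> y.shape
(37,)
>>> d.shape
(29, 29)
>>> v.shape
(2, 37)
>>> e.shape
(37,)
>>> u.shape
()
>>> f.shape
(37, 2, 2)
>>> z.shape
(2, 37, 2)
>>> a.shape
(29, 2, 2)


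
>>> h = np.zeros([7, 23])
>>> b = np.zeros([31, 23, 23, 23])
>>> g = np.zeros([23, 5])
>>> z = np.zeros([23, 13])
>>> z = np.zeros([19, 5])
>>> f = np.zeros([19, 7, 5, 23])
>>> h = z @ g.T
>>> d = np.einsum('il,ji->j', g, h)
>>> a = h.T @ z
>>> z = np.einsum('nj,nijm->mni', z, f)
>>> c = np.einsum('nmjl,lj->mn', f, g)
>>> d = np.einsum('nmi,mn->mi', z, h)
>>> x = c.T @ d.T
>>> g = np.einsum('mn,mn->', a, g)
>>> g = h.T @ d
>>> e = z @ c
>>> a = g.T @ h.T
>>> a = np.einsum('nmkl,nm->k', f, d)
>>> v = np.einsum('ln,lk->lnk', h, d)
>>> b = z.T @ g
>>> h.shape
(19, 23)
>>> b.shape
(7, 19, 7)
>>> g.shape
(23, 7)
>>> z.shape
(23, 19, 7)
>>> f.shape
(19, 7, 5, 23)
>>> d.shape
(19, 7)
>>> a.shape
(5,)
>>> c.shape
(7, 19)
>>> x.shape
(19, 19)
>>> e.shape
(23, 19, 19)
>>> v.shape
(19, 23, 7)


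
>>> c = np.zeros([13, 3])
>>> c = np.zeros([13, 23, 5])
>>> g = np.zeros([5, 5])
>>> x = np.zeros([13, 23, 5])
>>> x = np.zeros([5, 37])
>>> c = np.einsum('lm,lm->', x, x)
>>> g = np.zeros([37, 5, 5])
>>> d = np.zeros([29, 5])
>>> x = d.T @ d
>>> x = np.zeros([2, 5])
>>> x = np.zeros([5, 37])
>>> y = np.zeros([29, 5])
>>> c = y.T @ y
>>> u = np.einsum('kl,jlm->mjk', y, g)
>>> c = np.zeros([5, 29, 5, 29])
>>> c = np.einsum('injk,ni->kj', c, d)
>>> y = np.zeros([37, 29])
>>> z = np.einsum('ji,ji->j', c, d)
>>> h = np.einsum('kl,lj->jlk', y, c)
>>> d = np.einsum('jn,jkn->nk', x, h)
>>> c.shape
(29, 5)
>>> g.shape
(37, 5, 5)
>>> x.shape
(5, 37)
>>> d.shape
(37, 29)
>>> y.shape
(37, 29)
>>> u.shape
(5, 37, 29)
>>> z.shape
(29,)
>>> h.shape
(5, 29, 37)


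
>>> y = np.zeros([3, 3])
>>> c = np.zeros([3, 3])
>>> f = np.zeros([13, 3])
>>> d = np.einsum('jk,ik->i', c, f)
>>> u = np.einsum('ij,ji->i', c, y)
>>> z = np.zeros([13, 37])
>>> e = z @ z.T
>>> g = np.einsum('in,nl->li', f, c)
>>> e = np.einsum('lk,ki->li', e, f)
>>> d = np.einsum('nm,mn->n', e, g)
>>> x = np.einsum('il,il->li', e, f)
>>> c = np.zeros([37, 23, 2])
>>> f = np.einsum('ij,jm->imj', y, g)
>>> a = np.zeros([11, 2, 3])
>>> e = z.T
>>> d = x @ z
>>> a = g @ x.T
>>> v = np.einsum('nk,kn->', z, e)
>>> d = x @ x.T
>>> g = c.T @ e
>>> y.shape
(3, 3)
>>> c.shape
(37, 23, 2)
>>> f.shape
(3, 13, 3)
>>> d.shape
(3, 3)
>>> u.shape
(3,)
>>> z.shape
(13, 37)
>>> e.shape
(37, 13)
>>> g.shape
(2, 23, 13)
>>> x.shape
(3, 13)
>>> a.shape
(3, 3)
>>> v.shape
()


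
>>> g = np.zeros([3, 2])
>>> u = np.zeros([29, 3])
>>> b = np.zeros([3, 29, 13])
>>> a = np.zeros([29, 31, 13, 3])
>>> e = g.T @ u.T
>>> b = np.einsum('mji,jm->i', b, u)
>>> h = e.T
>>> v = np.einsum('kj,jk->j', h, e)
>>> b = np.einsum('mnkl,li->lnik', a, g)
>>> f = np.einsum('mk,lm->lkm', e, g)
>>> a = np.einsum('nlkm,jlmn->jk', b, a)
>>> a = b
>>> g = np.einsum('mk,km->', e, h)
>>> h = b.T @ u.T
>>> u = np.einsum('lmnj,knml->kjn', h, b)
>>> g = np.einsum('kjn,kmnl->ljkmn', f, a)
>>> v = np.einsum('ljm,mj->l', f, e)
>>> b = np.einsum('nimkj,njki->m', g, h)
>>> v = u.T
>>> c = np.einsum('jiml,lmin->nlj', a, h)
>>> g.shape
(13, 29, 3, 31, 2)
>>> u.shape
(3, 29, 31)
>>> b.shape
(3,)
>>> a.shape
(3, 31, 2, 13)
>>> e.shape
(2, 29)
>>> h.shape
(13, 2, 31, 29)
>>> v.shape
(31, 29, 3)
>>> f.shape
(3, 29, 2)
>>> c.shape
(29, 13, 3)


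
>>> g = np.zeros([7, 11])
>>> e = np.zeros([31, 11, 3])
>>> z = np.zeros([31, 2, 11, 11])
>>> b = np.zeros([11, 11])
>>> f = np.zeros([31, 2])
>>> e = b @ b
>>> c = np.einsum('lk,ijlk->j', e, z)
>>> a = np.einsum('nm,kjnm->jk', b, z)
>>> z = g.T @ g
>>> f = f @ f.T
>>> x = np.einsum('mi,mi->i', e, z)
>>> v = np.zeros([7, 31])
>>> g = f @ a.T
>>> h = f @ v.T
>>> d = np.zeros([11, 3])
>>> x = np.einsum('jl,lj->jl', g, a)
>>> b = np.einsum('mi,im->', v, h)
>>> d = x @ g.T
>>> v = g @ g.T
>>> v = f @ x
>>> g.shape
(31, 2)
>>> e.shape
(11, 11)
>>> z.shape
(11, 11)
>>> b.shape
()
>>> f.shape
(31, 31)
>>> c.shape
(2,)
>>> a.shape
(2, 31)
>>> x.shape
(31, 2)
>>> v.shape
(31, 2)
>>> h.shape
(31, 7)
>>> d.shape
(31, 31)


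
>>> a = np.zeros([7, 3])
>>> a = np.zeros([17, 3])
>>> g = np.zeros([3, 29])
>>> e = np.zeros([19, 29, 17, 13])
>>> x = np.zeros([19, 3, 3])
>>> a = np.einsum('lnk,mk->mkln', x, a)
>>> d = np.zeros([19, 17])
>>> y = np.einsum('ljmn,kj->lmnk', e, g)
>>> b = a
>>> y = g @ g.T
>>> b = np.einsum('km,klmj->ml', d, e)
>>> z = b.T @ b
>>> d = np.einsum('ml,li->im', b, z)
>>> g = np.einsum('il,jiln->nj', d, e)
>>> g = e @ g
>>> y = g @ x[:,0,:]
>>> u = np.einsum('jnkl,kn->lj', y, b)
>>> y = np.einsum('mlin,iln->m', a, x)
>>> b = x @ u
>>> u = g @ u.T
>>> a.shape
(17, 3, 19, 3)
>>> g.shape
(19, 29, 17, 19)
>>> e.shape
(19, 29, 17, 13)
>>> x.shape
(19, 3, 3)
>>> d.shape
(29, 17)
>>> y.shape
(17,)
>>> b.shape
(19, 3, 19)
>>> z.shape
(29, 29)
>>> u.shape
(19, 29, 17, 3)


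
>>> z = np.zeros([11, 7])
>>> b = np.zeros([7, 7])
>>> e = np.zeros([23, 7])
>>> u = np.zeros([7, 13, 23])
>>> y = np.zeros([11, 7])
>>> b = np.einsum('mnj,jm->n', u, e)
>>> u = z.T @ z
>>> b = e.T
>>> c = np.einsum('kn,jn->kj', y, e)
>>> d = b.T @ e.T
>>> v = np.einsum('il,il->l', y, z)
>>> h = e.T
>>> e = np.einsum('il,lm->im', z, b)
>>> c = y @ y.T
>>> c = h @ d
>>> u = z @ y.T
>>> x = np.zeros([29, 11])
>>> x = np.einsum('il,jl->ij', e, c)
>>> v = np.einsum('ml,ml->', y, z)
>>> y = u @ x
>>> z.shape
(11, 7)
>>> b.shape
(7, 23)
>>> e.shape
(11, 23)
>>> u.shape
(11, 11)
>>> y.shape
(11, 7)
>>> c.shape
(7, 23)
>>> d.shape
(23, 23)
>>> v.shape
()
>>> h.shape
(7, 23)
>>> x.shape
(11, 7)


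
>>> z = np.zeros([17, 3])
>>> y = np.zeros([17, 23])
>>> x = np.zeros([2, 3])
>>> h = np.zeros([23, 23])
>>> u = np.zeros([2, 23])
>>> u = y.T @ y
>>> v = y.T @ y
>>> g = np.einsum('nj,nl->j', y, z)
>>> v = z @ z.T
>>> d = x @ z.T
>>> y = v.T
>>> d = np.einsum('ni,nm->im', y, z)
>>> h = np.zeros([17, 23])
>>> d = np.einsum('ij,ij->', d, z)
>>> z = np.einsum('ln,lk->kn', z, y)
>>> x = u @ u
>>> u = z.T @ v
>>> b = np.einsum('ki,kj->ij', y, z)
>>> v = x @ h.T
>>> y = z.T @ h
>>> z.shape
(17, 3)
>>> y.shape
(3, 23)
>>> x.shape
(23, 23)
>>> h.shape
(17, 23)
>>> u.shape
(3, 17)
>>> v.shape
(23, 17)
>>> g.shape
(23,)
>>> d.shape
()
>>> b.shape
(17, 3)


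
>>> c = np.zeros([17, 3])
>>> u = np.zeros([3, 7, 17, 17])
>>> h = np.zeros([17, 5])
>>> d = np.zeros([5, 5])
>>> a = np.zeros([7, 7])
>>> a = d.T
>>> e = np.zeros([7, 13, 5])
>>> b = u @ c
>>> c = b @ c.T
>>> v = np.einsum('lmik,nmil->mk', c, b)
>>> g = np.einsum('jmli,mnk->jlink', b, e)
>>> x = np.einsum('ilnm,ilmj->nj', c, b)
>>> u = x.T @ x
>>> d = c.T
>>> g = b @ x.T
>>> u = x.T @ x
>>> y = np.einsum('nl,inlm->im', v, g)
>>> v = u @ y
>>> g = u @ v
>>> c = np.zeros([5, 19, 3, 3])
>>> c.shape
(5, 19, 3, 3)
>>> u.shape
(3, 3)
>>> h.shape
(17, 5)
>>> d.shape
(17, 17, 7, 3)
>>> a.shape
(5, 5)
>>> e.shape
(7, 13, 5)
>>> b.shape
(3, 7, 17, 3)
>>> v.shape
(3, 17)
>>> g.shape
(3, 17)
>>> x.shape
(17, 3)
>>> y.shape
(3, 17)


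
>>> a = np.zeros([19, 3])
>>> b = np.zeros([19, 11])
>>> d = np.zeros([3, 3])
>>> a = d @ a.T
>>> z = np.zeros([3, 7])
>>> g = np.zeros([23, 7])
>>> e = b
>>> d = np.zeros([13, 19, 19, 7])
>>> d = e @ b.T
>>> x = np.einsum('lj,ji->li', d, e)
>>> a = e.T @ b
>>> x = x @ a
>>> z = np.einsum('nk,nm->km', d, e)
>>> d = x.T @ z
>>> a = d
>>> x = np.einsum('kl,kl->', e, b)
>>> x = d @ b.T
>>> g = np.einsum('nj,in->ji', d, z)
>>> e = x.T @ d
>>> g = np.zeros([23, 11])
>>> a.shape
(11, 11)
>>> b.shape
(19, 11)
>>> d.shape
(11, 11)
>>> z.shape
(19, 11)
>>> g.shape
(23, 11)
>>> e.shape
(19, 11)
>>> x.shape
(11, 19)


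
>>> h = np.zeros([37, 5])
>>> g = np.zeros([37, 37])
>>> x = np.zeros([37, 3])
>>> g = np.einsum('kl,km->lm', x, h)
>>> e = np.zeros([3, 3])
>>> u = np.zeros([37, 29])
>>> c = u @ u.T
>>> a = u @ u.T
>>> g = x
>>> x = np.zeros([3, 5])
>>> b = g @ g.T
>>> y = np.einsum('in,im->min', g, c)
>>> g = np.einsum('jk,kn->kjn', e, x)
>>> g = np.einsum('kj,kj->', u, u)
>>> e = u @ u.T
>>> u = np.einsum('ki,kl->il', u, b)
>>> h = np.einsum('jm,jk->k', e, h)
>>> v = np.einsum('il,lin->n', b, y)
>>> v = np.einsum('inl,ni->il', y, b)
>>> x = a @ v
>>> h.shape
(5,)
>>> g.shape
()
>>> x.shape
(37, 3)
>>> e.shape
(37, 37)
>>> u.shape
(29, 37)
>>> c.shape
(37, 37)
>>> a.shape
(37, 37)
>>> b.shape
(37, 37)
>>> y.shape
(37, 37, 3)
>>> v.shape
(37, 3)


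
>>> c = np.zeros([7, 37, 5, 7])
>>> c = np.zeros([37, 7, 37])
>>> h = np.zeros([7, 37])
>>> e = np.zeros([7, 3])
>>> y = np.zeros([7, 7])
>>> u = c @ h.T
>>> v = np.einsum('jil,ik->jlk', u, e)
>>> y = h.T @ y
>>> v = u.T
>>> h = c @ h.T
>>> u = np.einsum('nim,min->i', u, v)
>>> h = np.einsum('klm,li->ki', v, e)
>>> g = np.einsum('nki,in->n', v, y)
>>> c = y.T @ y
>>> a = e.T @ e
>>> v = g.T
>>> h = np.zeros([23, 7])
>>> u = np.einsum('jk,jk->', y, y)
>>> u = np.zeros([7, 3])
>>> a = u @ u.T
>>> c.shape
(7, 7)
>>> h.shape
(23, 7)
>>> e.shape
(7, 3)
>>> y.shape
(37, 7)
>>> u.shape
(7, 3)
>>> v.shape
(7,)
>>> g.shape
(7,)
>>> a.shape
(7, 7)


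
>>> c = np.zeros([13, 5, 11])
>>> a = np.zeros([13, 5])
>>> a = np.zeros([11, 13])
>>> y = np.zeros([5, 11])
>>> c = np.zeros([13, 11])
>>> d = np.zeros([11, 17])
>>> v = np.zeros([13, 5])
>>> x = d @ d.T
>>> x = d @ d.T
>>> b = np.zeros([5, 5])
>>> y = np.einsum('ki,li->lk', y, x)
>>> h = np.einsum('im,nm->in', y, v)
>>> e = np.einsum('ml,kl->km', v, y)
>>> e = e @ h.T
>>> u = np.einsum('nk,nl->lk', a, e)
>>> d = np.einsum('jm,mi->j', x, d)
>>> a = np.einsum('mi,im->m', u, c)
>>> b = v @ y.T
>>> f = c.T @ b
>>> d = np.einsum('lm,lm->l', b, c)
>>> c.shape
(13, 11)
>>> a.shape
(11,)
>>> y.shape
(11, 5)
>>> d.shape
(13,)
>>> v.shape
(13, 5)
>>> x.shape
(11, 11)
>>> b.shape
(13, 11)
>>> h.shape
(11, 13)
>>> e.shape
(11, 11)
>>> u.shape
(11, 13)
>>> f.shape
(11, 11)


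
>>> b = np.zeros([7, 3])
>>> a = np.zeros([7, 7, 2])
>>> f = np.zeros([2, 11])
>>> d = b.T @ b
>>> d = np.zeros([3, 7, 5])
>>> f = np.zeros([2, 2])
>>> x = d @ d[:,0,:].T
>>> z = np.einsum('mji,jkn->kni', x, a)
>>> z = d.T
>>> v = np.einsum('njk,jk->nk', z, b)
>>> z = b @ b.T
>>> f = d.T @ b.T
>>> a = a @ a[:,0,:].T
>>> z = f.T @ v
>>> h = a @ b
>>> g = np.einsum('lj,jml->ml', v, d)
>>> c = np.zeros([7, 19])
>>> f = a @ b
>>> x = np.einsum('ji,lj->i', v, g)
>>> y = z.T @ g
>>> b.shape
(7, 3)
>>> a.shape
(7, 7, 7)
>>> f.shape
(7, 7, 3)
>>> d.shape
(3, 7, 5)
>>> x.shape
(3,)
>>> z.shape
(7, 7, 3)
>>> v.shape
(5, 3)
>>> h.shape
(7, 7, 3)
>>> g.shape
(7, 5)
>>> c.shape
(7, 19)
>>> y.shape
(3, 7, 5)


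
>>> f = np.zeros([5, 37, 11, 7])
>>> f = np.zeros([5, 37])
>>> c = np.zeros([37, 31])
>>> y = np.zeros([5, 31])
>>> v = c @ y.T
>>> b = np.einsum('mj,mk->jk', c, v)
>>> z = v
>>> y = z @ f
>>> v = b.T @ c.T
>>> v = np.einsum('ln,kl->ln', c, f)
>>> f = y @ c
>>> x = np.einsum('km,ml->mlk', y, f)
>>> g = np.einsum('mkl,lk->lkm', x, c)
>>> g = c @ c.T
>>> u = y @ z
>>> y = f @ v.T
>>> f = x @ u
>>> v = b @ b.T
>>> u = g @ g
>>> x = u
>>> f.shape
(37, 31, 5)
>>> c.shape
(37, 31)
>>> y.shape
(37, 37)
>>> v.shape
(31, 31)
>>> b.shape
(31, 5)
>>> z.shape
(37, 5)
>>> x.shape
(37, 37)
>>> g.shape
(37, 37)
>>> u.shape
(37, 37)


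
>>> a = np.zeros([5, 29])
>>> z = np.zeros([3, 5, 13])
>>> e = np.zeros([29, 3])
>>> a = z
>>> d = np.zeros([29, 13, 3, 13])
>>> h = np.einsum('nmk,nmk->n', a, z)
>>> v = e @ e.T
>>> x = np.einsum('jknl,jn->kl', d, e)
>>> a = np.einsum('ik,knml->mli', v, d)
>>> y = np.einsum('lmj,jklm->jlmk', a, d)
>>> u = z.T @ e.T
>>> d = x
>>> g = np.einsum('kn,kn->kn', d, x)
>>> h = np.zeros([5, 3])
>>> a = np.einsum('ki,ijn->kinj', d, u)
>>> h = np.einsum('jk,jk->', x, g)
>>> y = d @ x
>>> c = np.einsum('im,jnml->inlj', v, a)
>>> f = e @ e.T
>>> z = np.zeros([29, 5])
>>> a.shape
(13, 13, 29, 5)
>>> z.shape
(29, 5)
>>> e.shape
(29, 3)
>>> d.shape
(13, 13)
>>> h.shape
()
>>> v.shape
(29, 29)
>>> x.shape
(13, 13)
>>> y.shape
(13, 13)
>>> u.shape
(13, 5, 29)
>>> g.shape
(13, 13)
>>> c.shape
(29, 13, 5, 13)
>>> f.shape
(29, 29)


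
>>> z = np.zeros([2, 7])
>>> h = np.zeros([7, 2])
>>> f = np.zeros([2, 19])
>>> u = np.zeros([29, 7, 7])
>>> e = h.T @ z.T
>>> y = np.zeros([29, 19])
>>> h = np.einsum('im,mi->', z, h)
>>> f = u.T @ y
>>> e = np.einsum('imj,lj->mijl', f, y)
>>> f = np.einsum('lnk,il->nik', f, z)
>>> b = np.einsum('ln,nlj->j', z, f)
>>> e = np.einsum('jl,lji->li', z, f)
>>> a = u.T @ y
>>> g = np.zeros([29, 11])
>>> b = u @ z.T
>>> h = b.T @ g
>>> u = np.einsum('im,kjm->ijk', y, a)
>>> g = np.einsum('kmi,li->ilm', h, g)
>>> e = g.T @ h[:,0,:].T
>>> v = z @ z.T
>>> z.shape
(2, 7)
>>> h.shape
(2, 7, 11)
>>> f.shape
(7, 2, 19)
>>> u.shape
(29, 7, 7)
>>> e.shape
(7, 29, 2)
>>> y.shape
(29, 19)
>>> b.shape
(29, 7, 2)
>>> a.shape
(7, 7, 19)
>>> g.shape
(11, 29, 7)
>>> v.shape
(2, 2)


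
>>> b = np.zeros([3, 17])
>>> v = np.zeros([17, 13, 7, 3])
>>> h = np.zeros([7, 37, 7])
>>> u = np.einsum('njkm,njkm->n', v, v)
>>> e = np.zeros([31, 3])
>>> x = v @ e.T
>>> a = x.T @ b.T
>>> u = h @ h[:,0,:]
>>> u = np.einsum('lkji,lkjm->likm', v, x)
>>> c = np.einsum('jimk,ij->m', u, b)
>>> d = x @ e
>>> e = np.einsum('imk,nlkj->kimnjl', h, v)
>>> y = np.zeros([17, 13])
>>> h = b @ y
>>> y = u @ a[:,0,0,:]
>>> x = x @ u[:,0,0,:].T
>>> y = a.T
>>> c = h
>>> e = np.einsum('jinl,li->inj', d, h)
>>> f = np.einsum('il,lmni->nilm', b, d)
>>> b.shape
(3, 17)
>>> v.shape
(17, 13, 7, 3)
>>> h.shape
(3, 13)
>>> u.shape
(17, 3, 13, 31)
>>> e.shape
(13, 7, 17)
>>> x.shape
(17, 13, 7, 17)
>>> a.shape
(31, 7, 13, 3)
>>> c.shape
(3, 13)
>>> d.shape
(17, 13, 7, 3)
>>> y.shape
(3, 13, 7, 31)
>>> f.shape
(7, 3, 17, 13)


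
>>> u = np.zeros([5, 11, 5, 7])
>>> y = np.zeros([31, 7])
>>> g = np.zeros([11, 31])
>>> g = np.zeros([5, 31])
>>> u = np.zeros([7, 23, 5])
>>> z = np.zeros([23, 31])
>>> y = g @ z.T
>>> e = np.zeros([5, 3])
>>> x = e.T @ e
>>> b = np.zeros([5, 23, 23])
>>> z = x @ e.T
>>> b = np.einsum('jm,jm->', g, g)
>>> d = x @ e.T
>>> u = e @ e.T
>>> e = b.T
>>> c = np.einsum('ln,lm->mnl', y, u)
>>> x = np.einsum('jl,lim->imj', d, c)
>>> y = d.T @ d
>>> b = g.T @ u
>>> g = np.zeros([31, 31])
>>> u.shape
(5, 5)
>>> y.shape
(5, 5)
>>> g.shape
(31, 31)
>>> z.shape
(3, 5)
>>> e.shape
()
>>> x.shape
(23, 5, 3)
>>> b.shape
(31, 5)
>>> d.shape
(3, 5)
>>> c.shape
(5, 23, 5)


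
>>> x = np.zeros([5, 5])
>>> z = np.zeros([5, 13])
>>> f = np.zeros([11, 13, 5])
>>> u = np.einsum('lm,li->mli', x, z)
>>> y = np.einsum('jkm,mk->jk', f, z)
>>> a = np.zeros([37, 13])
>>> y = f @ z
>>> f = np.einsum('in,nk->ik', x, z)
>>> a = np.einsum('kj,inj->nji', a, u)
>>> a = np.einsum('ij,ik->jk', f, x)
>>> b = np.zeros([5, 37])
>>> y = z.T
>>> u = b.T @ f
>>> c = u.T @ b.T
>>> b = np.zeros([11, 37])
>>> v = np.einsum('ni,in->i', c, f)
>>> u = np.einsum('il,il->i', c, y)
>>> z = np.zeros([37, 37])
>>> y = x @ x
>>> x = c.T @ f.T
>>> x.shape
(5, 5)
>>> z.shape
(37, 37)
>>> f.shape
(5, 13)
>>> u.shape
(13,)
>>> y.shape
(5, 5)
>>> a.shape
(13, 5)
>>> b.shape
(11, 37)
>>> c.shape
(13, 5)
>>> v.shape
(5,)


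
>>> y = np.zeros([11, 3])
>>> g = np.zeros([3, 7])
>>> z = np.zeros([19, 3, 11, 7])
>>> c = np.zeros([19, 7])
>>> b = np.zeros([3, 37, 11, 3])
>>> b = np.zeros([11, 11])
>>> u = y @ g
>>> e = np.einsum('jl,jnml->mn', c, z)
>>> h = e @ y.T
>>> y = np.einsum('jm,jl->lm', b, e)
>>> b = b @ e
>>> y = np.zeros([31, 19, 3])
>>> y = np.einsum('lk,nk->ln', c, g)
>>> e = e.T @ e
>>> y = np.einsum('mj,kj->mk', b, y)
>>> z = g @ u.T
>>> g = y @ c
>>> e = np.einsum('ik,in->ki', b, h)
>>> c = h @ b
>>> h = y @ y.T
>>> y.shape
(11, 19)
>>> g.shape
(11, 7)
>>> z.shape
(3, 11)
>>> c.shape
(11, 3)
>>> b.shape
(11, 3)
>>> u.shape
(11, 7)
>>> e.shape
(3, 11)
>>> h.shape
(11, 11)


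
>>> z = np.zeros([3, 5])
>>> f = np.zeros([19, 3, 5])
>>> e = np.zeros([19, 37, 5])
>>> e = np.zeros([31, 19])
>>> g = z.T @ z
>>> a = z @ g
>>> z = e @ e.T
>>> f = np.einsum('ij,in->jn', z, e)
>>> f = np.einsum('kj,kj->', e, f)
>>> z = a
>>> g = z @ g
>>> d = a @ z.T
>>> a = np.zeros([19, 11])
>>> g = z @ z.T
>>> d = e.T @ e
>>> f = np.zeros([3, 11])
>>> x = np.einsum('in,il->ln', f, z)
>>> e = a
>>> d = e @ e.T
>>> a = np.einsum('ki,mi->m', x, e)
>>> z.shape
(3, 5)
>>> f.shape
(3, 11)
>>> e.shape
(19, 11)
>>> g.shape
(3, 3)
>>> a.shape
(19,)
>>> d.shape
(19, 19)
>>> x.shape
(5, 11)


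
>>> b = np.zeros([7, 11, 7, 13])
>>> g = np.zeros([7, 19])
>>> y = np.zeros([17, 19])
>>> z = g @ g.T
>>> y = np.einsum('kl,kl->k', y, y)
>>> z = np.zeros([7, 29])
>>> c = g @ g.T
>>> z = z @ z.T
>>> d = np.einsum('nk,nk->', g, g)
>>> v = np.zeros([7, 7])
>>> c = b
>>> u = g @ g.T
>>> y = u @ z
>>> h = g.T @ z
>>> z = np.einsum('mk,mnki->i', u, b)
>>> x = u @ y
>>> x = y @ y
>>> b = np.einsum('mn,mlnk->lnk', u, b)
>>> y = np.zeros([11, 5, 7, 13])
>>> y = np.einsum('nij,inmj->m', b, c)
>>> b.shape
(11, 7, 13)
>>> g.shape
(7, 19)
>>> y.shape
(7,)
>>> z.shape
(13,)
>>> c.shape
(7, 11, 7, 13)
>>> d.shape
()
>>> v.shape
(7, 7)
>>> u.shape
(7, 7)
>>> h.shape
(19, 7)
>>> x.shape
(7, 7)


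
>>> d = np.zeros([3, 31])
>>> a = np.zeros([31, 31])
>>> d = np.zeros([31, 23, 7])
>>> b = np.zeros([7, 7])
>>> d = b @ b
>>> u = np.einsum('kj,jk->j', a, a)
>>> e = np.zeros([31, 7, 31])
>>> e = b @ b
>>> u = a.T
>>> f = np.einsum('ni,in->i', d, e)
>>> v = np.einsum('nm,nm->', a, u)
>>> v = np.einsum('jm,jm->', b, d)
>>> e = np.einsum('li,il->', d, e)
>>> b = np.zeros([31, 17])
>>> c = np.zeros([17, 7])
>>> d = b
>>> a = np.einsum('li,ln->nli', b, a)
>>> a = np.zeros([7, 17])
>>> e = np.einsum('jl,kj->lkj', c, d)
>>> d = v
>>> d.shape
()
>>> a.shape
(7, 17)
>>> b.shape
(31, 17)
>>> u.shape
(31, 31)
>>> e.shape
(7, 31, 17)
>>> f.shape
(7,)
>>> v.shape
()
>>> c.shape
(17, 7)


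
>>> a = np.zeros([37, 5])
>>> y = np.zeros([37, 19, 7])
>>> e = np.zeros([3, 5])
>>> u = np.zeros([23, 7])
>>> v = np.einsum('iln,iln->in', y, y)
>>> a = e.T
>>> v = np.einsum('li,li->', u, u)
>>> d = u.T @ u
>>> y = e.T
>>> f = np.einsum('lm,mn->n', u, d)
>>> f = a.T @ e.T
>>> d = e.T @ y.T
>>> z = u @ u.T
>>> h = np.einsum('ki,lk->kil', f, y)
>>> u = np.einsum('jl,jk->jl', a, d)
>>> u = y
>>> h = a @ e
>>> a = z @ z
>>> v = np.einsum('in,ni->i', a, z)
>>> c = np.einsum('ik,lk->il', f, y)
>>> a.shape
(23, 23)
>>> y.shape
(5, 3)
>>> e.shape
(3, 5)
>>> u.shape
(5, 3)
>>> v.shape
(23,)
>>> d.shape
(5, 5)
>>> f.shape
(3, 3)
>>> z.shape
(23, 23)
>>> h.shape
(5, 5)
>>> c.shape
(3, 5)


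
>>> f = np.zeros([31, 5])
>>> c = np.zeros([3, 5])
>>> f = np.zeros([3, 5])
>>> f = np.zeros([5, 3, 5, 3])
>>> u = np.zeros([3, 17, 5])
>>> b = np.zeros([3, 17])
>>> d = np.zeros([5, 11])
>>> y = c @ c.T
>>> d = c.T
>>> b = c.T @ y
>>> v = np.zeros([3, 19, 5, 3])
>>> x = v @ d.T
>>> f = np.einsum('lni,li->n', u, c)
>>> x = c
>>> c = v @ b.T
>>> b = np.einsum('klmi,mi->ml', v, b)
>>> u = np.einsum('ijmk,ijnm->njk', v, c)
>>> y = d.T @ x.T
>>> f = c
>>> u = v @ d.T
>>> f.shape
(3, 19, 5, 5)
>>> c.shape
(3, 19, 5, 5)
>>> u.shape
(3, 19, 5, 5)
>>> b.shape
(5, 19)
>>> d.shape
(5, 3)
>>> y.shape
(3, 3)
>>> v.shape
(3, 19, 5, 3)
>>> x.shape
(3, 5)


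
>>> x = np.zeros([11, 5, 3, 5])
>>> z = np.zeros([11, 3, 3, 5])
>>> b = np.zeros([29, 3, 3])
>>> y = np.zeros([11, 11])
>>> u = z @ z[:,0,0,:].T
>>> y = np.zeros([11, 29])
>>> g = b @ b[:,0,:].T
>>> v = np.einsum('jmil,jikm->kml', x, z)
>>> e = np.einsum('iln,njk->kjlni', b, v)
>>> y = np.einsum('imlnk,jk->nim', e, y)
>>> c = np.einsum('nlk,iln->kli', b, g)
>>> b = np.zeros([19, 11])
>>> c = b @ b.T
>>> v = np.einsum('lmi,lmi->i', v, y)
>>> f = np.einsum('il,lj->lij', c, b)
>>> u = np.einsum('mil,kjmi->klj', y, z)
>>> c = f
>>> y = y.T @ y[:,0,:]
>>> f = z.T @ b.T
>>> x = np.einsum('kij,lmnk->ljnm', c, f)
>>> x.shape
(5, 11, 3, 3)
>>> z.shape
(11, 3, 3, 5)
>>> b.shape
(19, 11)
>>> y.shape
(5, 5, 5)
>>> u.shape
(11, 5, 3)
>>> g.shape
(29, 3, 29)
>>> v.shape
(5,)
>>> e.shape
(5, 5, 3, 3, 29)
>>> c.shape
(19, 19, 11)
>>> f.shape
(5, 3, 3, 19)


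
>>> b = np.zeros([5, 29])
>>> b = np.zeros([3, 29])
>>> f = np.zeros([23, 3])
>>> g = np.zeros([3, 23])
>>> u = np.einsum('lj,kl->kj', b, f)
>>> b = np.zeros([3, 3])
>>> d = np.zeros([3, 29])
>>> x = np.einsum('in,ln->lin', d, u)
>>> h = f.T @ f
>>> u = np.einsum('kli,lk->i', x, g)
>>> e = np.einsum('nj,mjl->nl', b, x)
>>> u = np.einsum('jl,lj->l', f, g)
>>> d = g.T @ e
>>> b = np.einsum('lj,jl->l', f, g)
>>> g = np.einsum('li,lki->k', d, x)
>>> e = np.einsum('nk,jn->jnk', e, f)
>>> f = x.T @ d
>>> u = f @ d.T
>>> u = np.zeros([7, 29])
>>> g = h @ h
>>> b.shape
(23,)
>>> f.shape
(29, 3, 29)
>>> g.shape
(3, 3)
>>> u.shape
(7, 29)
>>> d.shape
(23, 29)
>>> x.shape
(23, 3, 29)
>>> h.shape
(3, 3)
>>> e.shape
(23, 3, 29)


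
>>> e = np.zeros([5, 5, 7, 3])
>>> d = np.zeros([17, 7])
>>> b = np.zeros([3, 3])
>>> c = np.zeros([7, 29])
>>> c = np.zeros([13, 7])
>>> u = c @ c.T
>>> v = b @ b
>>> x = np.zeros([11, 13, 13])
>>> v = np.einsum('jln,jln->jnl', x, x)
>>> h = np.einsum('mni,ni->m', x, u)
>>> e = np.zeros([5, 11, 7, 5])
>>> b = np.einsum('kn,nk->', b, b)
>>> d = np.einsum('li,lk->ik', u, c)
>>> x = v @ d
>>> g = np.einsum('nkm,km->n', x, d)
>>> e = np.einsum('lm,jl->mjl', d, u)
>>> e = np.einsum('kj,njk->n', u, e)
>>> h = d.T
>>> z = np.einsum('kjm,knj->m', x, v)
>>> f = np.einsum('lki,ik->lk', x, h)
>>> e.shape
(7,)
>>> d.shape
(13, 7)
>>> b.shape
()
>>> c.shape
(13, 7)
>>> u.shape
(13, 13)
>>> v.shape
(11, 13, 13)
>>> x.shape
(11, 13, 7)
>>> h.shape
(7, 13)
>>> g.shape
(11,)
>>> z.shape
(7,)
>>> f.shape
(11, 13)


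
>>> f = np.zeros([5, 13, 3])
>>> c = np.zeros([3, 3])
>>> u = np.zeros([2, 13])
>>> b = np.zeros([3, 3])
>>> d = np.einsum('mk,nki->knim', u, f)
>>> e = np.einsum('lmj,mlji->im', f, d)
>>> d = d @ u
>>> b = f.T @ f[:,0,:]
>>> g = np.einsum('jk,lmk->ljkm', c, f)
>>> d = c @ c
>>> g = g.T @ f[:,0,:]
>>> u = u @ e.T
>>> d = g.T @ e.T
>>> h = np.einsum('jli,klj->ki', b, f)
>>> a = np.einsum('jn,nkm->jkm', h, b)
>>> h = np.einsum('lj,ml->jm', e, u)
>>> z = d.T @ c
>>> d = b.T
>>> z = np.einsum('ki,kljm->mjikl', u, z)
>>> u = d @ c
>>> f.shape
(5, 13, 3)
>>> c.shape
(3, 3)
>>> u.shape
(3, 13, 3)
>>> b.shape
(3, 13, 3)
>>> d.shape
(3, 13, 3)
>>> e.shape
(2, 13)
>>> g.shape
(13, 3, 3, 3)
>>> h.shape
(13, 2)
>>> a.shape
(5, 13, 3)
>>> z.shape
(3, 3, 2, 2, 3)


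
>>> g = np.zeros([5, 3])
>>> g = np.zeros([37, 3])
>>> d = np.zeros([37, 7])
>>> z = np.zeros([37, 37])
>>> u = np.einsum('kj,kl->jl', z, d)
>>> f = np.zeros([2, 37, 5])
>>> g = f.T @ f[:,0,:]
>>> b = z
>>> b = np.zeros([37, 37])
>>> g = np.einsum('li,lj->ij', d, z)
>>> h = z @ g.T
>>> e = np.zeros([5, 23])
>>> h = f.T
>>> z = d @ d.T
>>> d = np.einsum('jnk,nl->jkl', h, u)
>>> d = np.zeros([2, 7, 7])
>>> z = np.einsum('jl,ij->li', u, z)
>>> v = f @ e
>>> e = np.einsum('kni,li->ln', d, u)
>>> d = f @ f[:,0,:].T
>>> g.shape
(7, 37)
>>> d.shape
(2, 37, 2)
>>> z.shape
(7, 37)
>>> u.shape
(37, 7)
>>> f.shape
(2, 37, 5)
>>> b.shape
(37, 37)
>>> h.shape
(5, 37, 2)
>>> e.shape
(37, 7)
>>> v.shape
(2, 37, 23)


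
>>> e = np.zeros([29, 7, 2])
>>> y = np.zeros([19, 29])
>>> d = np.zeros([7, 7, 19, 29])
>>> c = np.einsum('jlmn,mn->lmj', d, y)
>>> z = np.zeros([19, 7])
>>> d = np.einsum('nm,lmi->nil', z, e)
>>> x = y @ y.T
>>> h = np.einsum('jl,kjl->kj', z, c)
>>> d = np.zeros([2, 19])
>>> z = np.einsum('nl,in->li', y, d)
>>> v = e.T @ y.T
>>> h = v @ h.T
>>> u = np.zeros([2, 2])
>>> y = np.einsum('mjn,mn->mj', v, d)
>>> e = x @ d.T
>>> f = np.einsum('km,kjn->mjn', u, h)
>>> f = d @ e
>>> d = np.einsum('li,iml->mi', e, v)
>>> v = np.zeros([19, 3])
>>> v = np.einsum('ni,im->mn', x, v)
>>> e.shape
(19, 2)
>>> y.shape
(2, 7)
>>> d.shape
(7, 2)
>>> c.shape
(7, 19, 7)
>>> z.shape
(29, 2)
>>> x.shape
(19, 19)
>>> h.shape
(2, 7, 7)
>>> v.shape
(3, 19)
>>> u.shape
(2, 2)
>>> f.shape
(2, 2)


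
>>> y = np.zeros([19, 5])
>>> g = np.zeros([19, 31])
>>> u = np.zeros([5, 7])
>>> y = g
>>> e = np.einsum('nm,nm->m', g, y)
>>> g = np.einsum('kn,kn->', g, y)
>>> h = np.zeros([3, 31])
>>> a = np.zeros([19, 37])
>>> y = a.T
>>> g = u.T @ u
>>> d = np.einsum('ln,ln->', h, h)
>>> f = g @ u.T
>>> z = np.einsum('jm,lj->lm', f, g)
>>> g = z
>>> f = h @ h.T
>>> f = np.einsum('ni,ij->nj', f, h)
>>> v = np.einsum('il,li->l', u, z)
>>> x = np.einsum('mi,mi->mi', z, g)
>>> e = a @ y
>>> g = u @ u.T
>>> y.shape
(37, 19)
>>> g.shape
(5, 5)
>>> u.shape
(5, 7)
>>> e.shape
(19, 19)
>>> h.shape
(3, 31)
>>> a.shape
(19, 37)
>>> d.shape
()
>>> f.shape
(3, 31)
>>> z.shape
(7, 5)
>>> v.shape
(7,)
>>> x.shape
(7, 5)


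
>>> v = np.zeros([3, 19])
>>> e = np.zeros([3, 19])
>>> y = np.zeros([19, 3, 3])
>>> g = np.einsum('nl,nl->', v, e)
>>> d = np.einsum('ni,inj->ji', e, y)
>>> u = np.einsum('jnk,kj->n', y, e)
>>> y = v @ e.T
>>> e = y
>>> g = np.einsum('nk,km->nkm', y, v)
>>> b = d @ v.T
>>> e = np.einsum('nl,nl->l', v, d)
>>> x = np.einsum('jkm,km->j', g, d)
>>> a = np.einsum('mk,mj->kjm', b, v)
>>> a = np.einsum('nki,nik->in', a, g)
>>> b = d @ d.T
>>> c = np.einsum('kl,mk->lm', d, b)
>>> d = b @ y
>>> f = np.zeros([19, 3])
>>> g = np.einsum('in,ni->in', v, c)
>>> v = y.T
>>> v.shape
(3, 3)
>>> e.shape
(19,)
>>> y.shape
(3, 3)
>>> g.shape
(3, 19)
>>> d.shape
(3, 3)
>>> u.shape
(3,)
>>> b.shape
(3, 3)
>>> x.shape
(3,)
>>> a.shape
(3, 3)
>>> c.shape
(19, 3)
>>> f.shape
(19, 3)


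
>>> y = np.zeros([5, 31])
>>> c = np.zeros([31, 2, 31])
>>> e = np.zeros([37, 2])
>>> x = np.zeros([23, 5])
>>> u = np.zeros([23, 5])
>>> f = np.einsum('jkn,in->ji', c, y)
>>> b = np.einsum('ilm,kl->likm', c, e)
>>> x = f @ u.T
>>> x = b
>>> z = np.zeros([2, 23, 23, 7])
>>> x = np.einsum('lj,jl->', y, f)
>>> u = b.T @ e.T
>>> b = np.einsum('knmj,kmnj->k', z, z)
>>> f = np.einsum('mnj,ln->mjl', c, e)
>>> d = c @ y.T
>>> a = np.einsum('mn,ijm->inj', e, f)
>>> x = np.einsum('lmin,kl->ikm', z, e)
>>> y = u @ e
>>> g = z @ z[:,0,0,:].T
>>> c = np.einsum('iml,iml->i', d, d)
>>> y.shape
(31, 37, 31, 2)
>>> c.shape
(31,)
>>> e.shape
(37, 2)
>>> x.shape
(23, 37, 23)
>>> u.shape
(31, 37, 31, 37)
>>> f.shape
(31, 31, 37)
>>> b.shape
(2,)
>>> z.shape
(2, 23, 23, 7)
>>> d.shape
(31, 2, 5)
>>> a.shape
(31, 2, 31)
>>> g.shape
(2, 23, 23, 2)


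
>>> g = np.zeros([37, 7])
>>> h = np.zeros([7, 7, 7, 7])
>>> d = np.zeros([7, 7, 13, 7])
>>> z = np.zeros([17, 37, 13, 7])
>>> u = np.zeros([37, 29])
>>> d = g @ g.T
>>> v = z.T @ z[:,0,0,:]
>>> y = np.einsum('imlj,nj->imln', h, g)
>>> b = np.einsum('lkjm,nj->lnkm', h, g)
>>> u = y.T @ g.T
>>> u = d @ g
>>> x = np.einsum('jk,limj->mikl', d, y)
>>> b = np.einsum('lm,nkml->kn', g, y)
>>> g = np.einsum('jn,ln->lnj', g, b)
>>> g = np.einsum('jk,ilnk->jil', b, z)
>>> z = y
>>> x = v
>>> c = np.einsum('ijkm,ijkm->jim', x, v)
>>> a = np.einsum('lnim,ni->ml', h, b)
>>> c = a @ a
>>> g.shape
(7, 17, 37)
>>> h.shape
(7, 7, 7, 7)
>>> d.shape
(37, 37)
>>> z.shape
(7, 7, 7, 37)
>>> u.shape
(37, 7)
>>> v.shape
(7, 13, 37, 7)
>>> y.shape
(7, 7, 7, 37)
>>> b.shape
(7, 7)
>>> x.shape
(7, 13, 37, 7)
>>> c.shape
(7, 7)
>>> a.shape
(7, 7)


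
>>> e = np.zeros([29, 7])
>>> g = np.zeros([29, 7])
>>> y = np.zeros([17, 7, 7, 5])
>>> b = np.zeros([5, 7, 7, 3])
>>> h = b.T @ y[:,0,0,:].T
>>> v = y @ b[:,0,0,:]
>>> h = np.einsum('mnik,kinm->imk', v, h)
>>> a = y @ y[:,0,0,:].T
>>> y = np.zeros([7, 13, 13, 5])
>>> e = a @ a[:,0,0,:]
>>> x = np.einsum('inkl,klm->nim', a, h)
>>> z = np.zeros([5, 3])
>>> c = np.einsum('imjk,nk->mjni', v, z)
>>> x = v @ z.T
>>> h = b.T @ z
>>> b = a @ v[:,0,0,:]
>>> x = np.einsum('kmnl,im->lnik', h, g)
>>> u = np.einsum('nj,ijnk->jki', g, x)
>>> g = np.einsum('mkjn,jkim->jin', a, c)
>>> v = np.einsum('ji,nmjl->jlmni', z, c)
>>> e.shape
(17, 7, 7, 17)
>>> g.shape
(7, 5, 17)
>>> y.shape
(7, 13, 13, 5)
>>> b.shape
(17, 7, 7, 3)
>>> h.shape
(3, 7, 7, 3)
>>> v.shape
(5, 17, 7, 7, 3)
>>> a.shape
(17, 7, 7, 17)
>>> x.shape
(3, 7, 29, 3)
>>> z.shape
(5, 3)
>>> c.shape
(7, 7, 5, 17)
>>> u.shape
(7, 3, 3)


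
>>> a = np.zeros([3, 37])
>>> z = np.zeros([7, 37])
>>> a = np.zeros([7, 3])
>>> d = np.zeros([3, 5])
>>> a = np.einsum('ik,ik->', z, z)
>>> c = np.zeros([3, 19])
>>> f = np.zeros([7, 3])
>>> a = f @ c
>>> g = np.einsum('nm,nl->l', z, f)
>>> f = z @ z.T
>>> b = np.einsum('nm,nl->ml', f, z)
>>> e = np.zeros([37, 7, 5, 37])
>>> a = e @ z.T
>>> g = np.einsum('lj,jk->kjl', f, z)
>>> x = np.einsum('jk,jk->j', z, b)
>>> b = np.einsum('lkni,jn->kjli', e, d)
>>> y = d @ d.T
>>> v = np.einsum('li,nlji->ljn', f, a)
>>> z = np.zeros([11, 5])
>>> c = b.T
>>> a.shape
(37, 7, 5, 7)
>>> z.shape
(11, 5)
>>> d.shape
(3, 5)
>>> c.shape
(37, 37, 3, 7)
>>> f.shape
(7, 7)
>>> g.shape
(37, 7, 7)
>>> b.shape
(7, 3, 37, 37)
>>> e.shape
(37, 7, 5, 37)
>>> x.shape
(7,)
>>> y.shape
(3, 3)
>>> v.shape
(7, 5, 37)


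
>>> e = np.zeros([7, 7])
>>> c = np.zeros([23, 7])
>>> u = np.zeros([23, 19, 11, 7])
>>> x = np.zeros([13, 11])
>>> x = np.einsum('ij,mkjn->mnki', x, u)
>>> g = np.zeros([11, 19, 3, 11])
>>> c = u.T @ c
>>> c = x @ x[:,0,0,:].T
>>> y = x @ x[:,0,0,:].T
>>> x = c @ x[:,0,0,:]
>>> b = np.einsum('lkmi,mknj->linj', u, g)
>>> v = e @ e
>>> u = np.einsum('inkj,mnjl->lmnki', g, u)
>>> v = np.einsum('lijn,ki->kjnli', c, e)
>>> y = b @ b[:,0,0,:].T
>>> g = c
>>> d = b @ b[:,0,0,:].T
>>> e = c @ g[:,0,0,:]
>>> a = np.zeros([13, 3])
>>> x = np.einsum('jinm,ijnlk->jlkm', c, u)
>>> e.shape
(23, 7, 19, 23)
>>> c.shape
(23, 7, 19, 23)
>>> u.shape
(7, 23, 19, 3, 11)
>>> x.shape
(23, 3, 11, 23)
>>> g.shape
(23, 7, 19, 23)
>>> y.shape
(23, 7, 3, 23)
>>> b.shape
(23, 7, 3, 11)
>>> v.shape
(7, 19, 23, 23, 7)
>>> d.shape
(23, 7, 3, 23)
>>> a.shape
(13, 3)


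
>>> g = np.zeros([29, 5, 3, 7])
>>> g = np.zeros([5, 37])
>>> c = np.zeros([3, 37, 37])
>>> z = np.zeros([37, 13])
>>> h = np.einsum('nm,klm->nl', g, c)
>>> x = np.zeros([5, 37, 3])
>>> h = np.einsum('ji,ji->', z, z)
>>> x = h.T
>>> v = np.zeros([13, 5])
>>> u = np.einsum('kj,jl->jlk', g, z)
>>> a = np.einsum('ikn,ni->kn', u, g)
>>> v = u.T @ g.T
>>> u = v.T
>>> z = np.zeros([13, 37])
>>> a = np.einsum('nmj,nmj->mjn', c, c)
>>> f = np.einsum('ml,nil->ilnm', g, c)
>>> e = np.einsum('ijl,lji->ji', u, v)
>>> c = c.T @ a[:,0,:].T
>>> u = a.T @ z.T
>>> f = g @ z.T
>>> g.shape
(5, 37)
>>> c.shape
(37, 37, 37)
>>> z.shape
(13, 37)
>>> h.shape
()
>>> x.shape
()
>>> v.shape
(5, 13, 5)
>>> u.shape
(3, 37, 13)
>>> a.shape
(37, 37, 3)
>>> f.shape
(5, 13)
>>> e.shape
(13, 5)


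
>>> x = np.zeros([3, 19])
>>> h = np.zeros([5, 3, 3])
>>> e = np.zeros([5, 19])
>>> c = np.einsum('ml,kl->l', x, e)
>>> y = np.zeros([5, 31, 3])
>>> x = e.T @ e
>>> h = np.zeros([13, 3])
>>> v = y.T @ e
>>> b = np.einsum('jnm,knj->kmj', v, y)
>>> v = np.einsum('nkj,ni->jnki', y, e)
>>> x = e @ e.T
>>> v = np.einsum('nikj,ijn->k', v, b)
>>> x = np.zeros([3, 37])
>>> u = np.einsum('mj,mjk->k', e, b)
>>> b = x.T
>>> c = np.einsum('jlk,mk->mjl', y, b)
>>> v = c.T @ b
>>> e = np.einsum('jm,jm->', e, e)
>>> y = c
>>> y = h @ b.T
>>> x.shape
(3, 37)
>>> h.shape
(13, 3)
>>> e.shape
()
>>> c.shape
(37, 5, 31)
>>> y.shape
(13, 37)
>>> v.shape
(31, 5, 3)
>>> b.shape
(37, 3)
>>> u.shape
(3,)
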